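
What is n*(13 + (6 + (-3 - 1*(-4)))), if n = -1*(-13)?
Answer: 260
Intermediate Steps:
n = 13
n*(13 + (6 + (-3 - 1*(-4)))) = 13*(13 + (6 + (-3 - 1*(-4)))) = 13*(13 + (6 + (-3 + 4))) = 13*(13 + (6 + 1)) = 13*(13 + 7) = 13*20 = 260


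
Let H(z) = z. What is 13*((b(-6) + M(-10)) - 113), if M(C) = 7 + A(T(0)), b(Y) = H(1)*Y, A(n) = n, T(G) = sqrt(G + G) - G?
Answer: -1456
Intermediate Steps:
T(G) = -G + sqrt(2)*sqrt(G) (T(G) = sqrt(2*G) - G = sqrt(2)*sqrt(G) - G = -G + sqrt(2)*sqrt(G))
b(Y) = Y (b(Y) = 1*Y = Y)
M(C) = 7 (M(C) = 7 + (-1*0 + sqrt(2)*sqrt(0)) = 7 + (0 + sqrt(2)*0) = 7 + (0 + 0) = 7 + 0 = 7)
13*((b(-6) + M(-10)) - 113) = 13*((-6 + 7) - 113) = 13*(1 - 113) = 13*(-112) = -1456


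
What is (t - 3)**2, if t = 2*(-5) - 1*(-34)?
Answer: 441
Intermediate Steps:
t = 24 (t = -10 + 34 = 24)
(t - 3)**2 = (24 - 3)**2 = 21**2 = 441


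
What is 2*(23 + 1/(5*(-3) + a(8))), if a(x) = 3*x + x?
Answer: 784/17 ≈ 46.118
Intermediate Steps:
a(x) = 4*x
2*(23 + 1/(5*(-3) + a(8))) = 2*(23 + 1/(5*(-3) + 4*8)) = 2*(23 + 1/(-15 + 32)) = 2*(23 + 1/17) = 2*(392/17) = 784/17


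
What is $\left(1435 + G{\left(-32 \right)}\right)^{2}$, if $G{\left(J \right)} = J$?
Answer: $1968409$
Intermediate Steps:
$\left(1435 + G{\left(-32 \right)}\right)^{2} = \left(1435 - 32\right)^{2} = 1403^{2} = 1968409$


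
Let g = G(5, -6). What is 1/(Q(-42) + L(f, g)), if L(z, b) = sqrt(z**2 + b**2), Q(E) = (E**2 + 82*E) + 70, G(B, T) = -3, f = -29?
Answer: -161/259125 - sqrt(34)/518250 ≈ -0.00063257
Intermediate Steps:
Q(E) = 70 + E**2 + 82*E
g = -3
L(z, b) = sqrt(b**2 + z**2)
1/(Q(-42) + L(f, g)) = 1/((70 + (-42)**2 + 82*(-42)) + sqrt((-3)**2 + (-29)**2)) = 1/((70 + 1764 - 3444) + sqrt(9 + 841)) = 1/(-1610 + sqrt(850)) = 1/(-1610 + 5*sqrt(34))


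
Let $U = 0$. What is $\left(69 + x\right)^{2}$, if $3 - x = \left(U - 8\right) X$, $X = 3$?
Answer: $9216$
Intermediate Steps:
$x = 27$ ($x = 3 - \left(0 - 8\right) 3 = 3 - \left(-8\right) 3 = 3 - -24 = 3 + 24 = 27$)
$\left(69 + x\right)^{2} = \left(69 + 27\right)^{2} = 96^{2} = 9216$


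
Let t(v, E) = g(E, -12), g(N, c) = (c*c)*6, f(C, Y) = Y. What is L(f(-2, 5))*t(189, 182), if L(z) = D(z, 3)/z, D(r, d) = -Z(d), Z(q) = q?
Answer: -2592/5 ≈ -518.40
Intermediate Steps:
g(N, c) = 6*c**2 (g(N, c) = c**2*6 = 6*c**2)
D(r, d) = -d
t(v, E) = 864 (t(v, E) = 6*(-12)**2 = 6*144 = 864)
L(z) = -3/z (L(z) = (-1*3)/z = -3/z)
L(f(-2, 5))*t(189, 182) = -3/5*864 = -2592/5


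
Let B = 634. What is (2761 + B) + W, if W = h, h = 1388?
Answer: 4783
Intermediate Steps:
W = 1388
(2761 + B) + W = (2761 + 634) + 1388 = 3395 + 1388 = 4783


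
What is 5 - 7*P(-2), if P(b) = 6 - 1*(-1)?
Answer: -44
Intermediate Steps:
P(b) = 7 (P(b) = 6 + 1 = 7)
5 - 7*P(-2) = 5 - 7*7 = 5 - 49 = -44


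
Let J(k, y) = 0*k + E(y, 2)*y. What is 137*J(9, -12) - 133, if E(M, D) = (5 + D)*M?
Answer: 137963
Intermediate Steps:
E(M, D) = M*(5 + D)
J(k, y) = 7*y² (J(k, y) = 0*k + (y*(5 + 2))*y = 0 + (y*7)*y = 0 + (7*y)*y = 0 + 7*y² = 7*y²)
137*J(9, -12) - 133 = 137*(7*(-12)²) - 133 = 137*(7*144) - 133 = 137*1008 - 133 = 138096 - 133 = 137963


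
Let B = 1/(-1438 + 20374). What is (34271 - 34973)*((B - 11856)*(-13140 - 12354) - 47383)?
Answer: -111591454781079/526 ≈ -2.1215e+11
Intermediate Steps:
B = 1/18936 ≈ 5.2809e-5
(34271 - 34973)*((B - 11856)*(-13140 - 12354) - 47383) = (34271 - 34973)*((1/18936 - 11856)*(-13140 - 12354) - 47383) = -702*(-224505215/18936*(-25494) - 47383) = -702*(953922658535/3156 - 47383) = -702*953773117787/3156 = -111591454781079/526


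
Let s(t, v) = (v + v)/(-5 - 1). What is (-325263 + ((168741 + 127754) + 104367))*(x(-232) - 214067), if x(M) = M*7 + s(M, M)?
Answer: -48900532759/3 ≈ -1.6300e+10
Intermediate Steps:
s(t, v) = -v/3 (s(t, v) = (2*v)/(-6) = (2*v)*(-1/6) = -v/3)
x(M) = 20*M/3 (x(M) = M*7 - M/3 = 7*M - M/3 = 20*M/3)
(-325263 + ((168741 + 127754) + 104367))*(x(-232) - 214067) = (-325263 + ((168741 + 127754) + 104367))*((20/3)*(-232) - 214067) = (-325263 + (296495 + 104367))*(-4640/3 - 214067) = (-325263 + 400862)*(-646841/3) = 75599*(-646841/3) = -48900532759/3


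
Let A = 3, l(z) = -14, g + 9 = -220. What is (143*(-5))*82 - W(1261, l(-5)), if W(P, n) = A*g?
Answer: -57943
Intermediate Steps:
g = -229 (g = -9 - 220 = -229)
W(P, n) = -687 (W(P, n) = 3*(-229) = -687)
(143*(-5))*82 - W(1261, l(-5)) = (143*(-5))*82 - 1*(-687) = -715*82 + 687 = -58630 + 687 = -57943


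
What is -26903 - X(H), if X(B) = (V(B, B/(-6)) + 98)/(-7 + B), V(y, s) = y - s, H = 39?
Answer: -1722079/64 ≈ -26908.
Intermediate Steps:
X(B) = (98 + 7*B/6)/(-7 + B) (X(B) = ((B - B/(-6)) + 98)/(-7 + B) = ((B - B*(-1)/6) + 98)/(-7 + B) = ((B - (-1)*B/6) + 98)/(-7 + B) = ((B + B/6) + 98)/(-7 + B) = (7*B/6 + 98)/(-7 + B) = (98 + 7*B/6)/(-7 + B))
-26903 - X(H) = -26903 - 7*(84 + 39)/(6*(-7 + 39)) = -26903 - 7*123/(6*32) = -26903 - 1*287/64 = -26903 - 287/64 = -1722079/64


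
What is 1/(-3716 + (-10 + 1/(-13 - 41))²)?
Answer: -2916/10543175 ≈ -0.00027658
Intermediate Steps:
1/(-3716 + (-10 + 1/(-13 - 41))²) = 1/(-3716 + (-10 + 1/(-54))²) = 1/(-3716 + (-10 - 1/54)²) = 1/(-3716 + (-541/54)²) = 1/(-3716 + 292681/2916) = 1/(-10543175/2916) = -2916/10543175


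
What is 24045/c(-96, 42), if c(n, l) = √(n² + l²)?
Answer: 1603*√305/122 ≈ 229.47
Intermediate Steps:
c(n, l) = √(l² + n²)
24045/c(-96, 42) = 24045/(√(42² + (-96)²)) = 24045/(√(1764 + 9216)) = 24045/(√10980) = 24045/((6*√305)) = 24045*(√305/1830) = 1603*√305/122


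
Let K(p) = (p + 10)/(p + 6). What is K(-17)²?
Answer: 49/121 ≈ 0.40496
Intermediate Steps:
K(p) = (10 + p)/(6 + p)
K(-17)² = ((10 - 17)/(6 - 17))² = (-7/(-11))² = (-1/11*(-7))² = (7/11)² = 49/121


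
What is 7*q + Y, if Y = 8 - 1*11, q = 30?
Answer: 207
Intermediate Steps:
Y = -3 (Y = 8 - 11 = -3)
7*q + Y = 7*30 - 3 = 210 - 3 = 207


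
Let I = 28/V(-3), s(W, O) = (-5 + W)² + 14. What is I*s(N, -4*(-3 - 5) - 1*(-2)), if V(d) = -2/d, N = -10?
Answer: 10038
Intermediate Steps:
s(W, O) = 14 + (-5 + W)²
I = 42 (I = 28/((-2/(-3))) = 28/((-2*(-⅓))) = 28/(⅔) = 28*(3/2) = 42)
I*s(N, -4*(-3 - 5) - 1*(-2)) = 42*(14 + (-5 - 10)²) = 42*(14 + (-15)²) = 42*(14 + 225) = 42*239 = 10038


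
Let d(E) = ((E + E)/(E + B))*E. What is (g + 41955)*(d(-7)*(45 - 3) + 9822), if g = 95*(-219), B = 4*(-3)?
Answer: 3859917300/19 ≈ 2.0315e+8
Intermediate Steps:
B = -12
g = -20805
d(E) = 2*E**2/(-12 + E) (d(E) = ((E + E)/(E - 12))*E = ((2*E)/(-12 + E))*E = (2*E/(-12 + E))*E = 2*E**2/(-12 + E))
(g + 41955)*(d(-7)*(45 - 3) + 9822) = (-20805 + 41955)*((2*(-7)**2/(-12 - 7))*(45 - 3) + 9822) = 21150*((2*49/(-19))*42 + 9822) = 21150*((2*49*(-1/19))*42 + 9822) = 21150*(-98/19*42 + 9822) = 21150*(-4116/19 + 9822) = 21150*(182502/19) = 3859917300/19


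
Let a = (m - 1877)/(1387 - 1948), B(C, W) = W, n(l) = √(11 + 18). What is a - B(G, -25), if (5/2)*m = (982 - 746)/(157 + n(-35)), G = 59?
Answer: 489365524/17264775 + 118*√29/17264775 ≈ 28.345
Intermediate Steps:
n(l) = √29
m = 472/(5*(157 + √29)) (m = 2*((982 - 746)/(157 + √29))/5 = 2*(236/(157 + √29))/5 = 472/(5*(157 + √29)) ≈ 0.58133)
a = 57746149/17264775 + 118*√29/17264775 (a = ((18526/30775 - 118*√29/30775) - 1877)/(1387 - 1948) = (-57746149/30775 - 118*√29/30775)/(-561) = (-57746149/30775 - 118*√29/30775)*(-1/561) = 57746149/17264775 + 118*√29/17264775 ≈ 3.3448)
a - B(G, -25) = (57746149/17264775 + 118*√29/17264775) - 1*(-25) = (57746149/17264775 + 118*√29/17264775) + 25 = 489365524/17264775 + 118*√29/17264775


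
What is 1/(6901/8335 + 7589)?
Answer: 8335/63261216 ≈ 0.00013176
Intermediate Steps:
1/(6901/8335 + 7589) = 1/(63261216/8335) = 8335/63261216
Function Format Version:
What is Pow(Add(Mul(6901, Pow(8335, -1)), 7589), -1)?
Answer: Rational(8335, 63261216) ≈ 0.00013176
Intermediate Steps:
Pow(Add(Mul(6901, Pow(8335, -1)), 7589), -1) = Pow(Add(Mul(6901, Rational(1, 8335)), 7589), -1) = Pow(Add(Rational(6901, 8335), 7589), -1) = Pow(Rational(63261216, 8335), -1) = Rational(8335, 63261216)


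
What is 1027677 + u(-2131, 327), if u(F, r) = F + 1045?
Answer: 1026591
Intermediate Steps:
u(F, r) = 1045 + F
1027677 + u(-2131, 327) = 1027677 + (1045 - 2131) = 1027677 - 1086 = 1026591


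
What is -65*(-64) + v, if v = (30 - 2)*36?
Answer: 5168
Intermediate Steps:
v = 1008 (v = 28*36 = 1008)
-65*(-64) + v = -65*(-64) + 1008 = 4160 + 1008 = 5168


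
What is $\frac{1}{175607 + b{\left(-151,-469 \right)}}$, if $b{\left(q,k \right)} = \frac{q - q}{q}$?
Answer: $\frac{1}{175607} \approx 5.6945 \cdot 10^{-6}$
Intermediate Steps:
$b{\left(q,k \right)} = 0$ ($b{\left(q,k \right)} = \frac{0}{q} = 0$)
$\frac{1}{175607 + b{\left(-151,-469 \right)}} = \frac{1}{175607 + 0} = \frac{1}{175607}$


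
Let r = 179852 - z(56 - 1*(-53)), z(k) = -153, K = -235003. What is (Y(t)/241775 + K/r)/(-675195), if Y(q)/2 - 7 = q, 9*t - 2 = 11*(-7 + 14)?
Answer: 102261906301/52892937051940125 ≈ 1.9334e-6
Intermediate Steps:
t = 79/9 (t = 2/9 + (11*(-7 + 14))/9 = 2/9 + (11*7)/9 = 2/9 + (1/9)*77 = 2/9 + 77/9 = 79/9 ≈ 8.7778)
Y(q) = 14 + 2*q
r = 180005 (r = 179852 - 1*(-153) = 179852 + 153 = 180005)
(Y(t)/241775 + K/r)/(-675195) = ((14 + 2*(79/9))/241775 - 235003/180005)/(-675195) = ((14 + 158/9)*(1/241775) - 235003*1/180005)*(-1/675195) = ((284/9)*(1/241775) - 235003/180005)*(-1/675195) = (284/2175975 - 235003/180005)*(-1/675195) = -102261906301/78337275975*(-1/675195) = 102261906301/52892937051940125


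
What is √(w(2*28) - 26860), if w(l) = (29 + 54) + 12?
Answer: I*√26765 ≈ 163.6*I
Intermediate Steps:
w(l) = 95 (w(l) = 83 + 12 = 95)
√(w(2*28) - 26860) = √(95 - 26860) = √(-26765) = I*√26765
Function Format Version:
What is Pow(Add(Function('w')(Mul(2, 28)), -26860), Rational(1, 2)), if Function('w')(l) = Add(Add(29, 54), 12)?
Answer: Mul(I, Pow(26765, Rational(1, 2))) ≈ Mul(163.60, I)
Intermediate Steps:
Function('w')(l) = 95 (Function('w')(l) = Add(83, 12) = 95)
Pow(Add(Function('w')(Mul(2, 28)), -26860), Rational(1, 2)) = Pow(Add(95, -26860), Rational(1, 2)) = Pow(-26765, Rational(1, 2)) = Mul(I, Pow(26765, Rational(1, 2)))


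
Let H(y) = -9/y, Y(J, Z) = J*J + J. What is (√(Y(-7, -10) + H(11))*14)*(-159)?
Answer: -2226*√4983/11 ≈ -14285.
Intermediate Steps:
Y(J, Z) = J + J² (Y(J, Z) = J² + J = J + J²)
(√(Y(-7, -10) + H(11))*14)*(-159) = (√(-7*(1 - 7) - 9/11)*14)*(-159) = (√(-7*(-6) - 9*1/11)*14)*(-159) = (√(42 - 9/11)*14)*(-159) = (√(453/11)*14)*(-159) = ((√4983/11)*14)*(-159) = (14*√4983/11)*(-159) = -2226*√4983/11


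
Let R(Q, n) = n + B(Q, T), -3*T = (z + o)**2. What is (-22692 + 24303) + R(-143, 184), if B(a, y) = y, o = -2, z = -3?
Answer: 5360/3 ≈ 1786.7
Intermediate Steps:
T = -25/3 (T = -(-3 - 2)**2/3 = -1/3*(-5)**2 = -1/3*25 = -25/3 ≈ -8.3333)
R(Q, n) = -25/3 + n (R(Q, n) = n - 25/3 = -25/3 + n)
(-22692 + 24303) + R(-143, 184) = (-22692 + 24303) + (-25/3 + 184) = 1611 + 527/3 = 5360/3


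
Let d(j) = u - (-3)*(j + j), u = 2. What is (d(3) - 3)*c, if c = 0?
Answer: 0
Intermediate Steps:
d(j) = 2 + 6*j (d(j) = 2 - (-3)*(j + j) = 2 - (-3)*2*j = 2 - (-6)*j = 2 + 6*j)
(d(3) - 3)*c = ((2 + 6*3) - 3)*0 = ((2 + 18) - 3)*0 = (20 - 3)*0 = 17*0 = 0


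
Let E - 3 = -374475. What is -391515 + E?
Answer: -765987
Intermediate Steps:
E = -374472 (E = 3 - 374475 = -374472)
-391515 + E = -391515 - 374472 = -765987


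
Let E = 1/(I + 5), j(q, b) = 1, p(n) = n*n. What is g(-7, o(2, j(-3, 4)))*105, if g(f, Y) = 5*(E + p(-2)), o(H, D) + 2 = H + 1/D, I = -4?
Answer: 2625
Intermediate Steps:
p(n) = n²
E = 1 (E = 1/(-4 + 5) = 1/1 = 1)
o(H, D) = -2 + H + 1/D (o(H, D) = -2 + (H + 1/D) = -2 + H + 1/D)
g(f, Y) = 25 (g(f, Y) = 5*(1 + (-2)²) = 5*(1 + 4) = 5*5 = 25)
g(-7, o(2, j(-3, 4)))*105 = 25*105 = 2625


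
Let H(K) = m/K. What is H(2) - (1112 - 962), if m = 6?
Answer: -147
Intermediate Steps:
H(K) = 6/K
H(2) - (1112 - 962) = 6/2 - (1112 - 962) = 6*(½) - 1*150 = 3 - 150 = -147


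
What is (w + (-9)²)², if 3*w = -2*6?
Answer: 5929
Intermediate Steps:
w = -4 (w = (-2*6)/3 = (⅓)*(-12) = -4)
(w + (-9)²)² = (-4 + (-9)²)² = (-4 + 81)² = 77² = 5929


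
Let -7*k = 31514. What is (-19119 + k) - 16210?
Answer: -39831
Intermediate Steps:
k = -4502 (k = -⅐*31514 = -4502)
(-19119 + k) - 16210 = (-19119 - 4502) - 16210 = -23621 - 16210 = -39831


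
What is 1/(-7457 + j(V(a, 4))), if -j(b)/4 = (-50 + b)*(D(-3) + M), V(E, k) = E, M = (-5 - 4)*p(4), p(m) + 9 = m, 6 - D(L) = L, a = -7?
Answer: 1/4855 ≈ 0.00020597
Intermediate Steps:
D(L) = 6 - L
p(m) = -9 + m
M = 45 (M = (-5 - 4)*(-9 + 4) = -9*(-5) = 45)
j(b) = 10800 - 216*b (j(b) = -4*(-50 + b)*((6 - 1*(-3)) + 45) = -4*(-50 + b)*((6 + 3) + 45) = -4*(-50 + b)*(9 + 45) = -4*(-50 + b)*54 = -4*(-2700 + 54*b) = 10800 - 216*b)
1/(-7457 + j(V(a, 4))) = 1/(-7457 + (10800 - 216*(-7))) = 1/(-7457 + (10800 + 1512)) = 1/(-7457 + 12312) = 1/4855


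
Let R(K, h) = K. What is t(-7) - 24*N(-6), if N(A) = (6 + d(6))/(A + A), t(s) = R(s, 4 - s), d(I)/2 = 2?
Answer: 13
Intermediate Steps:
d(I) = 4 (d(I) = 2*2 = 4)
t(s) = s
N(A) = 5/A (N(A) = (6 + 4)/(A + A) = 10/((2*A)) = 10*(1/(2*A)) = 5/A)
t(-7) - 24*N(-6) = -7 - 120/(-6) = -7 - 120*(-1)/6 = -7 - 24*(-⅚) = -7 + 20 = 13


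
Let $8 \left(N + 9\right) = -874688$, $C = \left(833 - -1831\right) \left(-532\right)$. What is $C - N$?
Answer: $-1307903$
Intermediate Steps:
$C = -1417248$ ($C = \left(833 + 1831\right) \left(-532\right) = 2664 \left(-532\right) = -1417248$)
$N = -109345$ ($N = -9 + \frac{1}{8} \left(-874688\right) = -9 - 109336 = -109345$)
$C - N = -1417248 - -109345 = -1417248 + 109345 = -1307903$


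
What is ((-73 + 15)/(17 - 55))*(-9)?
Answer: -261/19 ≈ -13.737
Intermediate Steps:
((-73 + 15)/(17 - 55))*(-9) = -58/(-38)*(-9) = -58*(-1/38)*(-9) = (29/19)*(-9) = -261/19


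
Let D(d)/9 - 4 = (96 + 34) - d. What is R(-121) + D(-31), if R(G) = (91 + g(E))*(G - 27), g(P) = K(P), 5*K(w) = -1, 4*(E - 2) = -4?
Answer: -59767/5 ≈ -11953.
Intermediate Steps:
E = 1 (E = 2 + (¼)*(-4) = 2 - 1 = 1)
K(w) = -⅕ (K(w) = (⅕)*(-1) = -⅕)
g(P) = -⅕
D(d) = 1206 - 9*d (D(d) = 36 + 9*((96 + 34) - d) = 36 + 9*(130 - d) = 36 + (1170 - 9*d) = 1206 - 9*d)
R(G) = -12258/5 + 454*G/5 (R(G) = (91 - ⅕)*(G - 27) = 454*(-27 + G)/5 = -12258/5 + 454*G/5)
R(-121) + D(-31) = (-12258/5 + (454/5)*(-121)) + (1206 - 9*(-31)) = (-12258/5 - 54934/5) + (1206 + 279) = -67192/5 + 1485 = -59767/5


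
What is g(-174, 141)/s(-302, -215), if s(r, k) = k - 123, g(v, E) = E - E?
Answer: 0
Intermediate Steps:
g(v, E) = 0
s(r, k) = -123 + k
g(-174, 141)/s(-302, -215) = 0/(-123 - 215) = 0/(-338) = 0*(-1/338) = 0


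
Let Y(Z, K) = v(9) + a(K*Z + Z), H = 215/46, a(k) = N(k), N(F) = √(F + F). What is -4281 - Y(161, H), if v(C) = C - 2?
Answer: -4288 - 3*√203 ≈ -4330.7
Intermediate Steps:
N(F) = √2*√F (N(F) = √(2*F) = √2*√F)
v(C) = -2 + C
a(k) = √2*√k
H = 215/46 (H = 215*(1/46) = 215/46 ≈ 4.6739)
Y(Z, K) = 7 + √2*√(Z + K*Z) (Y(Z, K) = (-2 + 9) + √2*√(K*Z + Z) = 7 + √2*√(Z + K*Z))
-4281 - Y(161, H) = -4281 - (7 + √2*√(161*(1 + 215/46))) = -4281 - (7 + √2*√(161*(261/46))) = -4281 - (7 + √2*√(1827/2)) = -4281 - (7 + √2*(3*√406/2)) = -4281 - (7 + 3*√203) = -4281 + (-7 - 3*√203) = -4288 - 3*√203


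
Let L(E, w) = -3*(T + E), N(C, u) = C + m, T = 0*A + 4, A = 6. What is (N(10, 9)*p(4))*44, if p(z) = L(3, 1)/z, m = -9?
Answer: -231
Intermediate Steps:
T = 4 (T = 0*6 + 4 = 0 + 4 = 4)
N(C, u) = -9 + C (N(C, u) = C - 9 = -9 + C)
L(E, w) = -12 - 3*E (L(E, w) = -3*(4 + E) = -12 - 3*E)
p(z) = -21/z (p(z) = (-12 - 3*3)/z = (-12 - 9)/z = -21/z)
(N(10, 9)*p(4))*44 = ((-9 + 10)*(-21/4))*44 = (1*(-21*¼))*44 = (1*(-21/4))*44 = -21/4*44 = -231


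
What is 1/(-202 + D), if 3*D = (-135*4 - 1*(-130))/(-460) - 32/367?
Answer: -16882/3405639 ≈ -0.0049571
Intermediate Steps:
D = 4525/16882 (D = ((-135*4 - 1*(-130))/(-460) - 32/367)/3 = ((-540 + 130)*(-1/460) - 32*1/367)/3 = (-410*(-1/460) - 32/367)/3 = (41/46 - 32/367)/3 = (⅓)*(13575/16882) = 4525/16882 ≈ 0.26804)
1/(-202 + D) = 1/(-202 + 4525/16882) = 1/(-3405639/16882) = -16882/3405639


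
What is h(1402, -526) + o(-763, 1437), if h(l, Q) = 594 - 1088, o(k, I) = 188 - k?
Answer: 457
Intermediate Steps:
h(l, Q) = -494
h(1402, -526) + o(-763, 1437) = -494 + (188 - 1*(-763)) = -494 + (188 + 763) = -494 + 951 = 457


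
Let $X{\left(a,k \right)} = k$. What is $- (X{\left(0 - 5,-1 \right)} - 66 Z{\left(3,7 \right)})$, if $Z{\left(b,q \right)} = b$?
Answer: $199$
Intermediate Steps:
$- (X{\left(0 - 5,-1 \right)} - 66 Z{\left(3,7 \right)}) = - (-1 - 198) = \left(-1\right) \left(-199\right) = 199$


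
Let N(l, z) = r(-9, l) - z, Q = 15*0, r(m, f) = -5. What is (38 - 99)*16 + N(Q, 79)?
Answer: -1060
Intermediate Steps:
Q = 0
N(l, z) = -5 - z
(38 - 99)*16 + N(Q, 79) = (38 - 99)*16 + (-5 - 1*79) = -61*16 + (-5 - 79) = -976 - 84 = -1060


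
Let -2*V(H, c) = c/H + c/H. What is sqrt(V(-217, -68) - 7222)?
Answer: 3*I*sqrt(37787946)/217 ≈ 84.984*I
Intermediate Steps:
V(H, c) = -c/H (V(H, c) = -(c/H + c/H)/2 = -c/H)
sqrt(V(-217, -68) - 7222) = sqrt(-1*(-68)/(-217) - 7222) = sqrt(-1*(-68)*(-1/217) - 7222) = sqrt(-68/217 - 7222) = sqrt(-1567242/217) = 3*I*sqrt(37787946)/217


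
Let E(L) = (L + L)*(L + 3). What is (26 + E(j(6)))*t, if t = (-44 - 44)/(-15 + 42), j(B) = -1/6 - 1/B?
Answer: -19184/243 ≈ -78.947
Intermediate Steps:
j(B) = -1/6 - 1/B (j(B) = -1*1/6 - 1/B = -1/6 - 1/B)
E(L) = 2*L*(3 + L) (E(L) = (2*L)*(3 + L) = 2*L*(3 + L))
t = -88/27 ≈ -3.2593
(26 + E(j(6)))*t = (26 + 2*((1/6)*(-6 - 1*6)/6)*(3 + (1/6)*(-6 - 1*6)/6))*(-88/27) = (26 + 2*((1/6)*(1/6)*(-6 - 6))*(3 + (1/6)*(1/6)*(-6 - 6)))*(-88/27) = (26 + 2*((1/6)*(1/6)*(-12))*(3 + (1/6)*(1/6)*(-12)))*(-88/27) = (26 + 2*(-1/3)*(3 - 1/3))*(-88/27) = (26 + 2*(-1/3)*(8/3))*(-88/27) = (26 - 16/9)*(-88/27) = (218/9)*(-88/27) = -19184/243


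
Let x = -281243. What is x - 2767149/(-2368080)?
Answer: -6727304609/23920 ≈ -2.8124e+5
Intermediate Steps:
x - 2767149/(-2368080) = -281243 - 2767149/(-2368080) = -281243 - 2767149*(-1)/2368080 = -281243 - 1*(-27951/23920) = -281243 + 27951/23920 = -6727304609/23920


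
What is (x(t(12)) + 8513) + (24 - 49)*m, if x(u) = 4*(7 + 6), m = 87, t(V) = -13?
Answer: 6390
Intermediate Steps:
x(u) = 52 (x(u) = 4*13 = 52)
(x(t(12)) + 8513) + (24 - 49)*m = (52 + 8513) + (24 - 49)*87 = 8565 - 25*87 = 8565 - 2175 = 6390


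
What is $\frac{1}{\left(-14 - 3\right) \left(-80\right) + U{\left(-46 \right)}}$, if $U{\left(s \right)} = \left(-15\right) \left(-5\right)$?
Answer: $\frac{1}{1435} \approx 0.00069686$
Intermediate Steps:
$U{\left(s \right)} = 75$
$\frac{1}{\left(-14 - 3\right) \left(-80\right) + U{\left(-46 \right)}} = \frac{1}{\left(-14 - 3\right) \left(-80\right) + 75} = \frac{1}{\left(-17\right) \left(-80\right) + 75} = \frac{1}{1360 + 75} = \frac{1}{1435}$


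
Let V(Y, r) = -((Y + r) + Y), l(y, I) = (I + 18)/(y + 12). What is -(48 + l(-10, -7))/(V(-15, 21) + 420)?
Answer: -107/858 ≈ -0.12471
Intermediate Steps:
l(y, I) = (18 + I)/(12 + y)
V(Y, r) = -r - 2*Y (V(Y, r) = -(r + 2*Y) = -r - 2*Y)
-(48 + l(-10, -7))/(V(-15, 21) + 420) = -(48 + (18 - 7)/(12 - 10))/((-1*21 - 2*(-15)) + 420) = -(48 + 11/2)/((-21 + 30) + 420) = -(48 + (½)*11)/(9 + 420) = -(48 + 11/2)/429 = -107/(2*429) = -1*107/858 = -107/858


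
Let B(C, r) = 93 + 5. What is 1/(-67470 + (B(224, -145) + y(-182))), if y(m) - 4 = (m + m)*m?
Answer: -1/1120 ≈ -0.00089286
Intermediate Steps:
y(m) = 4 + 2*m² (y(m) = 4 + (m + m)*m = 4 + (2*m)*m = 4 + 2*m²)
B(C, r) = 98
1/(-67470 + (B(224, -145) + y(-182))) = 1/(-67470 + (98 + (4 + 2*(-182)²))) = 1/(-67470 + (98 + (4 + 2*33124))) = 1/(-67470 + (98 + (4 + 66248))) = 1/(-67470 + (98 + 66252)) = 1/(-67470 + 66350) = 1/(-1120) = -1/1120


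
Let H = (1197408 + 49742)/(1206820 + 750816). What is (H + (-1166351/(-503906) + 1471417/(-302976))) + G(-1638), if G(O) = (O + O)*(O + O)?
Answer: 400947418936900177960535/37359384536852352 ≈ 1.0732e+7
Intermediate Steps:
G(O) = 4*O² (G(O) = (2*O)*(2*O) = 4*O²)
H = 623575/978818 (H = 1247150/1957636 = 1247150*(1/1957636) = 623575/978818 ≈ 0.63707)
(H + (-1166351/(-503906) + 1471417/(-302976))) + G(-1638) = (623575/978818 + (-1166351/(-503906) + 1471417/(-302976))) + 4*(-1638)² = (623575/978818 + (-1166351*(-1/503906) + 1471417*(-1/302976))) + 4*2683044 = (623575/978818 + (1166351/503906 - 1471417/302976)) + 10732176 = (623575/978818 - 194039747113/76335712128) + 10732176 = -71164277749717417/37359384536852352 + 10732176 = 400947418936900177960535/37359384536852352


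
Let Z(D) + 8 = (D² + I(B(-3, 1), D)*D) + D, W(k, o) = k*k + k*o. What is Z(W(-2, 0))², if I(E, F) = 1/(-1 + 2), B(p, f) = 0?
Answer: 256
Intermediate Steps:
W(k, o) = k² + k*o
I(E, F) = 1 (I(E, F) = 1/1 = 1)
Z(D) = -8 + D² + 2*D (Z(D) = -8 + ((D² + 1*D) + D) = -8 + ((D² + D) + D) = -8 + ((D + D²) + D) = -8 + (D² + 2*D) = -8 + D² + 2*D)
Z(W(-2, 0))² = (-8 + (-2*(-2 + 0))² + 2*(-2*(-2 + 0)))² = (-8 + (-2*(-2))² + 2*(-2*(-2)))² = (-8 + 4² + 2*4)² = (-8 + 16 + 8)² = 16² = 256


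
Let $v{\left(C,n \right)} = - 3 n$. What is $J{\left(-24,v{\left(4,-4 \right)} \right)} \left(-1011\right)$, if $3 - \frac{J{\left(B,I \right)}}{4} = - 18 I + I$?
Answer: $-837108$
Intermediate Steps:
$J{\left(B,I \right)} = 12 + 68 I$ ($J{\left(B,I \right)} = 12 - 4 \left(- 18 I + I\right) = 12 - 4 \left(- 17 I\right) = 12 + 68 I$)
$J{\left(-24,v{\left(4,-4 \right)} \right)} \left(-1011\right) = \left(12 + 68 \left(\left(-3\right) \left(-4\right)\right)\right) \left(-1011\right) = \left(12 + 68 \cdot 12\right) \left(-1011\right) = \left(12 + 816\right) \left(-1011\right) = 828 \left(-1011\right) = -837108$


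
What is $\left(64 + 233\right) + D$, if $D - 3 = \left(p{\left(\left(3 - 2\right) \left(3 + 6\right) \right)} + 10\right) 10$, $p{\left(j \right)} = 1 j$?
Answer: $490$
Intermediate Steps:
$p{\left(j \right)} = j$
$D = 193$ ($D = 3 + \left(\left(3 - 2\right) \left(3 + 6\right) + 10\right) 10 = 3 + \left(1 \cdot 9 + 10\right) 10 = 3 + \left(9 + 10\right) 10 = 3 + 19 \cdot 10 = 3 + 190 = 193$)
$\left(64 + 233\right) + D = \left(64 + 233\right) + 193 = 297 + 193 = 490$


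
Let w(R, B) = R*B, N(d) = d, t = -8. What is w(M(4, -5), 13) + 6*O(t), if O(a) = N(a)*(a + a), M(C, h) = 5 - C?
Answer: 781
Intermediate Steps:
O(a) = 2*a² (O(a) = a*(a + a) = a*(2*a) = 2*a²)
w(R, B) = B*R
w(M(4, -5), 13) + 6*O(t) = 13*(5 - 1*4) + 6*(2*(-8)²) = 13*(5 - 4) + 6*(2*64) = 13*1 + 6*128 = 13 + 768 = 781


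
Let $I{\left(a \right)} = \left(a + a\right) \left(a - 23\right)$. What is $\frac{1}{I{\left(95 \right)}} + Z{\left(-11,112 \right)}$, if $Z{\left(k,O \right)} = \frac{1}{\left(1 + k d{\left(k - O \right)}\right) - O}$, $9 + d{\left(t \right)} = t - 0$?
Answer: $\frac{1669}{2038320} \approx 0.00081881$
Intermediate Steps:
$d{\left(t \right)} = -9 + t$ ($d{\left(t \right)} = -9 + \left(t - 0\right) = -9 + \left(t + 0\right) = -9 + t$)
$I{\left(a \right)} = 2 a \left(-23 + a\right)$
$Z{\left(k,O \right)} = \frac{1}{1 - O + k \left(-9 + k - O\right)}$ ($Z{\left(k,O \right)} = \frac{1}{\left(1 + k \left(-9 - \left(O - k\right)\right)\right) - O} = \frac{1}{\left(1 + k \left(-9 + k - O\right)\right) - O} = \frac{1}{1 - O + k \left(-9 + k - O\right)}$)
$\frac{1}{I{\left(95 \right)}} + Z{\left(-11,112 \right)} = \frac{1}{2 \cdot 95 \left(-23 + 95\right)} - \frac{1}{-1 + 112 - 11 \left(9 + 112 - -11\right)} = \frac{1}{2 \cdot 95 \cdot 72} - \frac{1}{-1 + 112 - 11 \left(9 + 112 + 11\right)} = \frac{1}{13680} - \frac{1}{-1 + 112 - 1452} = \frac{1}{13680} - \frac{1}{-1341} = \frac{1}{13680} - - \frac{1}{1341} = \frac{1}{13680} + \frac{1}{1341} = \frac{1669}{2038320}$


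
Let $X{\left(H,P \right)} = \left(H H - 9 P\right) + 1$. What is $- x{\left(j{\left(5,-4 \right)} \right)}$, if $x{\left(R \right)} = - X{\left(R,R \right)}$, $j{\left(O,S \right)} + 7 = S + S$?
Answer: $361$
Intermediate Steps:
$j{\left(O,S \right)} = -7 + 2 S$ ($j{\left(O,S \right)} = -7 + \left(S + S\right) = -7 + 2 S$)
$X{\left(H,P \right)} = 1 + H^{2} - 9 P$ ($X{\left(H,P \right)} = \left(H^{2} - 9 P\right) + 1 = 1 + H^{2} - 9 P$)
$x{\left(R \right)} = -1 - R^{2} + 9 R$ ($x{\left(R \right)} = - (1 + R^{2} - 9 R) = -1 - R^{2} + 9 R$)
$- x{\left(j{\left(5,-4 \right)} \right)} = - (-1 - \left(-7 + 2 \left(-4\right)\right)^{2} + 9 \left(-7 + 2 \left(-4\right)\right)) = - (-1 - \left(-7 - 8\right)^{2} + 9 \left(-7 - 8\right)) = - (-1 - \left(-15\right)^{2} + 9 \left(-15\right)) = - (-1 - 225 - 135) = \left(-1\right) \left(-361\right) = 361$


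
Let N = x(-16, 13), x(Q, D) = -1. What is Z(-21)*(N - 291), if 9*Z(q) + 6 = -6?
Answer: 1168/3 ≈ 389.33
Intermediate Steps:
Z(q) = -4/3 (Z(q) = -2/3 + (1/9)*(-6) = -2/3 - 2/3 = -4/3)
N = -1
Z(-21)*(N - 291) = -4*(-1 - 291)/3 = -4/3*(-292) = 1168/3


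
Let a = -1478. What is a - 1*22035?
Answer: -23513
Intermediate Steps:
a - 1*22035 = -1478 - 1*22035 = -1478 - 22035 = -23513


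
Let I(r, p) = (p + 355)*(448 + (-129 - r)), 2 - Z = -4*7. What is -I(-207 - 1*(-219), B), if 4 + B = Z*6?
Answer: -163017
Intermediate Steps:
Z = 30 (Z = 2 - (-4)*7 = 2 - 1*(-28) = 2 + 28 = 30)
B = 176 (B = -4 + 30*6 = -4 + 180 = 176)
I(r, p) = (319 - r)*(355 + p) (I(r, p) = (355 + p)*(319 - r) = (319 - r)*(355 + p))
-I(-207 - 1*(-219), B) = -(113245 - 355*(-207 - 1*(-219)) + 319*176 - 1*176*(-207 - 1*(-219))) = -(113245 - 355*(-207 + 219) + 56144 - 1*176*(-207 + 219)) = -(113245 - 355*12 + 56144 - 1*176*12) = -(113245 - 4260 + 56144 - 2112) = -1*163017 = -163017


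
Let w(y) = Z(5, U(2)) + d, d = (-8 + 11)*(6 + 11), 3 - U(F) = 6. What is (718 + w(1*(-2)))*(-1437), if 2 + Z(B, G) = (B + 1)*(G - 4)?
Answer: -1041825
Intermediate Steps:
U(F) = -3 (U(F) = 3 - 1*6 = 3 - 6 = -3)
Z(B, G) = -2 + (1 + B)*(-4 + G) (Z(B, G) = -2 + (B + 1)*(G - 4) = -2 + (1 + B)*(-4 + G))
d = 51 (d = 3*17 = 51)
w(y) = 7 (w(y) = (-6 - 3 - 4*5 + 5*(-3)) + 51 = (-6 - 3 - 20 - 15) + 51 = -44 + 51 = 7)
(718 + w(1*(-2)))*(-1437) = (718 + 7)*(-1437) = 725*(-1437) = -1041825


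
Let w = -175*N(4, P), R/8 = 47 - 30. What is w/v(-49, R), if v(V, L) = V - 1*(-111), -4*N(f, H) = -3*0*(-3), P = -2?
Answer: 0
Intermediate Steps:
N(f, H) = 0 (N(f, H) = -(-3*0)*(-3)/4 = -0*(-3) = -¼*0 = 0)
R = 136 (R = 8*(47 - 30) = 8*17 = 136)
w = 0 (w = -175*0 = 0)
v(V, L) = 111 + V (v(V, L) = V + 111 = 111 + V)
w/v(-49, R) = 0/(111 - 49) = 0/62 = 0*(1/62) = 0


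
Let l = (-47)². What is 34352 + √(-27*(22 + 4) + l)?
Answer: 34352 + √1507 ≈ 34391.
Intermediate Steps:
l = 2209
34352 + √(-27*(22 + 4) + l) = 34352 + √(-27*(22 + 4) + 2209) = 34352 + √(-27*26 + 2209) = 34352 + √(-702 + 2209) = 34352 + √1507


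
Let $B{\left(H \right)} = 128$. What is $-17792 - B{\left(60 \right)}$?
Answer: $-17920$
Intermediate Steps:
$-17792 - B{\left(60 \right)} = -17792 - 128 = -17920$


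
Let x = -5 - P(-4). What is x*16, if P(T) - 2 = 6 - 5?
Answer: -128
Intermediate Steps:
P(T) = 3 (P(T) = 2 + (6 - 5) = 2 + 1 = 3)
x = -8 (x = -5 - 1*3 = -5 - 3 = -8)
x*16 = -8*16 = -128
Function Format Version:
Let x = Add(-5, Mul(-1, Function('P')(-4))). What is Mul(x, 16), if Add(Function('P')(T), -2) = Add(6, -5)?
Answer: -128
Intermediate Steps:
Function('P')(T) = 3 (Function('P')(T) = Add(2, Add(6, -5)) = Add(2, 1) = 3)
x = -8 (x = Add(-5, Mul(-1, 3)) = Add(-5, -3) = -8)
Mul(x, 16) = Mul(-8, 16) = -128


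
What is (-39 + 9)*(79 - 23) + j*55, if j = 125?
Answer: 5195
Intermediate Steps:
(-39 + 9)*(79 - 23) + j*55 = (-39 + 9)*(79 - 23) + 125*55 = -30*56 + 6875 = -1680 + 6875 = 5195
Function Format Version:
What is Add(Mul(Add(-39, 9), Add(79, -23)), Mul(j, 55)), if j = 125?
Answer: 5195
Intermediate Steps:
Add(Mul(Add(-39, 9), Add(79, -23)), Mul(j, 55)) = Add(Mul(Add(-39, 9), Add(79, -23)), Mul(125, 55)) = Add(Mul(-30, 56), 6875) = Add(-1680, 6875) = 5195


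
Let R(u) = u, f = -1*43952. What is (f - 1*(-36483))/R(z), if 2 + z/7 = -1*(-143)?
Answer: -1067/141 ≈ -7.5674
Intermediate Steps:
f = -43952
z = 987 (z = -14 + 7*(-1*(-143)) = -14 + 7*143 = -14 + 1001 = 987)
(f - 1*(-36483))/R(z) = (-43952 - 1*(-36483))/987 = (-43952 + 36483)*(1/987) = -7469*1/987 = -1067/141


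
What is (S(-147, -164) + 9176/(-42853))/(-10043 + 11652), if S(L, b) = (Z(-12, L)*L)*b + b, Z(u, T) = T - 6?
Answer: -158071356040/68950477 ≈ -2292.5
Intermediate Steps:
Z(u, T) = -6 + T
S(L, b) = b + L*b*(-6 + L) (S(L, b) = ((-6 + L)*L)*b + b = (L*(-6 + L))*b + b = L*b*(-6 + L) + b = b + L*b*(-6 + L))
(S(-147, -164) + 9176/(-42853))/(-10043 + 11652) = (-164*(1 - 147*(-6 - 147)) + 9176/(-42853))/(-10043 + 11652) = (-164*(1 - 147*(-153)) + 9176*(-1/42853))/1609 = (-164*(1 + 22491) - 9176/42853)*(1/1609) = (-164*22492 - 9176/42853)*(1/1609) = (-3688688 - 9176/42853)*(1/1609) = -158071356040/42853*1/1609 = -158071356040/68950477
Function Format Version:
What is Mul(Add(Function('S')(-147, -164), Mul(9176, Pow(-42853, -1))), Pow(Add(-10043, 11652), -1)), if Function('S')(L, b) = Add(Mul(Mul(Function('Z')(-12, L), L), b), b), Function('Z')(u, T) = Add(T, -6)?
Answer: Rational(-158071356040, 68950477) ≈ -2292.5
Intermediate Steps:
Function('Z')(u, T) = Add(-6, T)
Function('S')(L, b) = Add(b, Mul(L, b, Add(-6, L))) (Function('S')(L, b) = Add(Mul(Mul(Add(-6, L), L), b), b) = Add(Mul(Mul(L, Add(-6, L)), b), b) = Add(Mul(L, b, Add(-6, L)), b) = Add(b, Mul(L, b, Add(-6, L))))
Mul(Add(Function('S')(-147, -164), Mul(9176, Pow(-42853, -1))), Pow(Add(-10043, 11652), -1)) = Mul(Add(Mul(-164, Add(1, Mul(-147, Add(-6, -147)))), Mul(9176, Pow(-42853, -1))), Pow(Add(-10043, 11652), -1)) = Mul(Add(Mul(-164, Add(1, Mul(-147, -153))), Mul(9176, Rational(-1, 42853))), Pow(1609, -1)) = Mul(Add(Mul(-164, Add(1, 22491)), Rational(-9176, 42853)), Rational(1, 1609)) = Mul(Add(Mul(-164, 22492), Rational(-9176, 42853)), Rational(1, 1609)) = Mul(Add(-3688688, Rational(-9176, 42853)), Rational(1, 1609)) = Mul(Rational(-158071356040, 42853), Rational(1, 1609)) = Rational(-158071356040, 68950477)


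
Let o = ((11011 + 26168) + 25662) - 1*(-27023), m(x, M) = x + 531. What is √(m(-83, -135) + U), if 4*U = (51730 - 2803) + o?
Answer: √140583/2 ≈ 187.47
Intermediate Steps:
m(x, M) = 531 + x
o = 89864 (o = (37179 + 25662) + 27023 = 62841 + 27023 = 89864)
U = 138791/4 (U = ((51730 - 2803) + 89864)/4 = (48927 + 89864)/4 = (¼)*138791 = 138791/4 ≈ 34698.)
√(m(-83, -135) + U) = √((531 - 83) + 138791/4) = √(448 + 138791/4) = √(140583/4) = √140583/2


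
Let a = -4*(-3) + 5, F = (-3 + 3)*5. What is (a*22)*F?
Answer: 0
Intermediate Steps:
F = 0 (F = 0*5 = 0)
a = 17 (a = 12 + 5 = 17)
(a*22)*F = (17*22)*0 = 374*0 = 0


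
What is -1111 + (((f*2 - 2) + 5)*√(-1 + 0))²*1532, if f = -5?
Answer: -76179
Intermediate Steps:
-1111 + (((f*2 - 2) + 5)*√(-1 + 0))²*1532 = -1111 + (((-5*2 - 2) + 5)*√(-1 + 0))²*1532 = -1111 + (((-10 - 2) + 5)*√(-1))²*1532 = -1111 + ((-12 + 5)*I)²*1532 = -1111 + (-7*I)²*1532 = -1111 - 49*1532 = -1111 - 75068 = -76179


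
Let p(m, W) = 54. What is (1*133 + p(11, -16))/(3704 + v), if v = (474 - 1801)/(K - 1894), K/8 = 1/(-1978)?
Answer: 350282790/6939534083 ≈ 0.050476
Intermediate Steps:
K = -4/989 (K = 8/(-1978) = 8*(-1/1978) = -4/989 ≈ -0.0040445)
v = 1312403/1873170 (v = (474 - 1801)/(-4/989 - 1894) = -1327/(-1873170/989) = -1327*(-989/1873170) = 1312403/1873170 ≈ 0.70063)
(1*133 + p(11, -16))/(3704 + v) = (1*133 + 54)/(3704 + 1312403/1873170) = (133 + 54)/(6939534083/1873170) = 187*(1873170/6939534083) = 350282790/6939534083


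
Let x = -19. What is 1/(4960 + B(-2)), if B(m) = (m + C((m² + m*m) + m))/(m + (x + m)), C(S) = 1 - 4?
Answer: 23/114085 ≈ 0.00020160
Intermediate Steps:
C(S) = -3
B(m) = (-3 + m)/(-19 + 2*m) (B(m) = (m - 3)/(m + (-19 + m)) = (-3 + m)/(-19 + 2*m))
1/(4960 + B(-2)) = 1/(4960 + (-3 - 2)/(-19 + 2*(-2))) = 1/(4960 - 5/(-19 - 4)) = 1/(4960 - 5/(-23)) = 1/(4960 - 1/23*(-5)) = 1/(4960 + 5/23) = 1/(114085/23) = 23/114085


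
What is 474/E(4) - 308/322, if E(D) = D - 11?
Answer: -11056/161 ≈ -68.671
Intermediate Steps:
E(D) = -11 + D
474/E(4) - 308/322 = 474/(-11 + 4) - 308/322 = 474/(-7) - 308*1/322 = 474*(-⅐) - 22/23 = -474/7 - 22/23 = -11056/161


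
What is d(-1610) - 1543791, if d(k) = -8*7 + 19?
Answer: -1543828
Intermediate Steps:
d(k) = -37 (d(k) = -56 + 19 = -37)
d(-1610) - 1543791 = -37 - 1543791 = -1543828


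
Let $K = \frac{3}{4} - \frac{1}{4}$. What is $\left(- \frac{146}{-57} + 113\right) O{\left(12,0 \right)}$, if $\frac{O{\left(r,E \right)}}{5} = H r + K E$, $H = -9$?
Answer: $- \frac{1185660}{19} \approx -62403.0$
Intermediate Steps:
$K = \frac{1}{2}$ ($K = 3 \cdot \frac{1}{4} - \frac{1}{4} = \frac{3}{4} - \frac{1}{4} = \frac{1}{2} \approx 0.5$)
$O{\left(r,E \right)} = - 45 r + \frac{5 E}{2}$ ($O{\left(r,E \right)} = 5 \left(- 9 r + \frac{E}{2}\right) = 5 \left(\frac{E}{2} - 9 r\right) = - 45 r + \frac{5 E}{2}$)
$\left(- \frac{146}{-57} + 113\right) O{\left(12,0 \right)} = \left(- \frac{146}{-57} + 113\right) \left(\left(-45\right) 12 + \frac{5}{2} \cdot 0\right) = \left(\left(-146\right) \left(- \frac{1}{57}\right) + 113\right) \left(-540 + 0\right) = \left(\frac{146}{57} + 113\right) \left(-540\right) = \frac{6587}{57} \left(-540\right) = - \frac{1185660}{19}$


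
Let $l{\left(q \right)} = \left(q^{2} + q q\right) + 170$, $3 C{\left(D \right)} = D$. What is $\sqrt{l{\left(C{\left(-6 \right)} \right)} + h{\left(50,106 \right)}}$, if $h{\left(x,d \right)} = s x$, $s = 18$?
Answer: $7 \sqrt{22} \approx 32.833$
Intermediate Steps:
$C{\left(D \right)} = \frac{D}{3}$
$l{\left(q \right)} = 170 + 2 q^{2}$ ($l{\left(q \right)} = \left(q^{2} + q^{2}\right) + 170 = 2 q^{2} + 170 = 170 + 2 q^{2}$)
$h{\left(x,d \right)} = 18 x$
$\sqrt{l{\left(C{\left(-6 \right)} \right)} + h{\left(50,106 \right)}} = \sqrt{\left(170 + 2 \left(\frac{1}{3} \left(-6\right)\right)^{2}\right) + 18 \cdot 50} = \sqrt{\left(170 + 2 \left(-2\right)^{2}\right) + 900} = \sqrt{\left(170 + 2 \cdot 4\right) + 900} = \sqrt{\left(170 + 8\right) + 900} = \sqrt{178 + 900} = \sqrt{1078} = 7 \sqrt{22}$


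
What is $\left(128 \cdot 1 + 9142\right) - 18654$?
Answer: $-9384$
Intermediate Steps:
$\left(128 \cdot 1 + 9142\right) - 18654 = \left(128 + 9142\right) - 18654 = 9270 - 18654 = -9384$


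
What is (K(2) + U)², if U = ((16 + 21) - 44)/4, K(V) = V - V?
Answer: 49/16 ≈ 3.0625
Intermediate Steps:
K(V) = 0
U = -7/4 (U = (37 - 44)*(¼) = -7*¼ = -7/4 ≈ -1.7500)
(K(2) + U)² = (0 - 7/4)² = (-7/4)² = 49/16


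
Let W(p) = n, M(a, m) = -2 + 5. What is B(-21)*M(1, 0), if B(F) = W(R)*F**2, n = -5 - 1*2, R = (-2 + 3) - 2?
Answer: -9261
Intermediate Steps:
R = -1 (R = 1 - 2 = -1)
n = -7 (n = -5 - 2 = -7)
M(a, m) = 3
W(p) = -7
B(F) = -7*F**2
B(-21)*M(1, 0) = -7*(-21)**2*3 = -7*441*3 = -3087*3 = -9261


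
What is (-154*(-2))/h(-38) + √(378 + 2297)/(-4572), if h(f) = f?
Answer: -154/19 - 5*√107/4572 ≈ -8.1166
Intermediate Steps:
(-154*(-2))/h(-38) + √(378 + 2297)/(-4572) = -154*(-2)/(-38) + √(378 + 2297)/(-4572) = 308*(-1/38) + √2675*(-1/4572) = -154/19 + (5*√107)*(-1/4572) = -154/19 - 5*√107/4572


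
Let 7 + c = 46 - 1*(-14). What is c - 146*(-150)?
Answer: 21953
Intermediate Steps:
c = 53 (c = -7 + (46 - 1*(-14)) = -7 + (46 + 14) = -7 + 60 = 53)
c - 146*(-150) = 53 - 146*(-150) = 53 + 21900 = 21953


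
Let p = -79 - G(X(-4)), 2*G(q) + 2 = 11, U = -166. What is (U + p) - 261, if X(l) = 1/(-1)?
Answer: -1021/2 ≈ -510.50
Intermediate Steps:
X(l) = -1
G(q) = 9/2 (G(q) = -1 + (½)*11 = -1 + 11/2 = 9/2)
p = -167/2 (p = -79 - 1*9/2 = -79 - 9/2 = -167/2 ≈ -83.500)
(U + p) - 261 = (-166 - 167/2) - 261 = -499/2 - 261 = -1021/2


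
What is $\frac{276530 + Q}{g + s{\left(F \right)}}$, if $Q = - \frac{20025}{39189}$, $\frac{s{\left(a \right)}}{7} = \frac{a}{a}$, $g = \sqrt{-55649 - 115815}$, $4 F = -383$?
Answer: $\frac{25286133005}{2240474319} - \frac{7224609430 i \sqrt{42866}}{2240474319} \approx 11.286 - 667.62 i$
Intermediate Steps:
$F = - \frac{383}{4}$ ($F = \frac{1}{4} \left(-383\right) = - \frac{383}{4} \approx -95.75$)
$g = 2 i \sqrt{42866}$ ($g = \sqrt{-171464} = 2 i \sqrt{42866} \approx 414.08 i$)
$s{\left(a \right)} = 7$ ($s{\left(a \right)} = 7 \frac{a}{a} = 7 \cdot 1 = 7$)
$Q = - \frac{6675}{13063}$ ($Q = \left(-20025\right) \frac{1}{39189} = - \frac{6675}{13063} \approx -0.51099$)
$\frac{276530 + Q}{g + s{\left(F \right)}} = \frac{276530 - \frac{6675}{13063}}{2 i \sqrt{42866} + 7} = \frac{3612304715}{13063 \left(7 + 2 i \sqrt{42866}\right)}$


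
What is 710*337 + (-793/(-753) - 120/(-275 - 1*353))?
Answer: 28286885761/118221 ≈ 2.3927e+5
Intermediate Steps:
710*337 + (-793/(-753) - 120/(-275 - 1*353)) = 239270 + (-793*(-1/753) - 120/(-275 - 353)) = 239270 + (793/753 - 120/(-628)) = 239270 + (793/753 - 120*(-1/628)) = 239270 + (793/753 + 30/157) = 239270 + 147091/118221 = 28286885761/118221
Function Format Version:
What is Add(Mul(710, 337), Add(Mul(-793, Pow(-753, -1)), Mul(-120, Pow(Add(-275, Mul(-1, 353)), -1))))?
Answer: Rational(28286885761, 118221) ≈ 2.3927e+5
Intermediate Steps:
Add(Mul(710, 337), Add(Mul(-793, Pow(-753, -1)), Mul(-120, Pow(Add(-275, Mul(-1, 353)), -1)))) = Add(239270, Add(Mul(-793, Rational(-1, 753)), Mul(-120, Pow(Add(-275, -353), -1)))) = Add(239270, Add(Rational(793, 753), Mul(-120, Pow(-628, -1)))) = Add(239270, Add(Rational(793, 753), Mul(-120, Rational(-1, 628)))) = Add(239270, Add(Rational(793, 753), Rational(30, 157))) = Add(239270, Rational(147091, 118221)) = Rational(28286885761, 118221)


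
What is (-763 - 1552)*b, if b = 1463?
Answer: -3386845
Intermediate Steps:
(-763 - 1552)*b = (-763 - 1552)*1463 = -2315*1463 = -3386845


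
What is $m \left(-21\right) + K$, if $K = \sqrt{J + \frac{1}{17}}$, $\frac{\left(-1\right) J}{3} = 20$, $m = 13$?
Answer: $-273 + \frac{i \sqrt{17323}}{17} \approx -273.0 + 7.7422 i$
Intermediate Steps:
$J = -60$ ($J = \left(-3\right) 20 = -60$)
$K = \frac{i \sqrt{17323}}{17}$ ($K = \sqrt{-60 + \frac{1}{17}} = \sqrt{- \frac{1019}{17}} = \frac{i \sqrt{17323}}{17} \approx 7.7422 i$)
$m \left(-21\right) + K = 13 \left(-21\right) + \frac{i \sqrt{17323}}{17} = -273 + \frac{i \sqrt{17323}}{17}$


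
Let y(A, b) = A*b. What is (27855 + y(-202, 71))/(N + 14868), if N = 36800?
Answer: 13513/51668 ≈ 0.26154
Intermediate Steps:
(27855 + y(-202, 71))/(N + 14868) = (27855 - 202*71)/(36800 + 14868) = (27855 - 14342)/51668 = 13513*(1/51668) = 13513/51668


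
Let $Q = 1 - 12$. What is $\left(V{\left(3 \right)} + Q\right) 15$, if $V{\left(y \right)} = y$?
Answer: $-120$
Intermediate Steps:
$Q = -11$ ($Q = 1 - 12 = -11$)
$\left(V{\left(3 \right)} + Q\right) 15 = \left(3 - 11\right) 15 = \left(-8\right) 15 = -120$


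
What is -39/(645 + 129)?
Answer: -13/258 ≈ -0.050388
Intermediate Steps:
-39/(645 + 129) = -39/774 = (1/774)*(-39) = -13/258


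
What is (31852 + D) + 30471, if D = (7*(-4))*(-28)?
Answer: 63107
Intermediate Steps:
D = 784 (D = -28*(-28) = 784)
(31852 + D) + 30471 = (31852 + 784) + 30471 = 32636 + 30471 = 63107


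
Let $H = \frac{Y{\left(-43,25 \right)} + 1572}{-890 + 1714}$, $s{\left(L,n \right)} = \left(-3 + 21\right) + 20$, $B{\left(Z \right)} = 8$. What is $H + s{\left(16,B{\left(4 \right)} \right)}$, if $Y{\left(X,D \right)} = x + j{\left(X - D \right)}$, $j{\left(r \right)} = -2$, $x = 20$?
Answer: $\frac{16451}{412} \approx 39.93$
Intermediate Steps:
$Y{\left(X,D \right)} = 18$ ($Y{\left(X,D \right)} = 20 - 2 = 18$)
$s{\left(L,n \right)} = 38$ ($s{\left(L,n \right)} = 18 + 20 = 38$)
$H = \frac{795}{412}$ ($H = \frac{18 + 1572}{-890 + 1714} = \frac{1590}{824} = 1590 \cdot \frac{1}{824} = \frac{795}{412} \approx 1.9296$)
$H + s{\left(16,B{\left(4 \right)} \right)} = \frac{795}{412} + 38 = \frac{16451}{412}$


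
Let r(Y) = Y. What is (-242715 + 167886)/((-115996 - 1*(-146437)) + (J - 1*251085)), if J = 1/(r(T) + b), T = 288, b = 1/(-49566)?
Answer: 356061499601/1049898198314 ≈ 0.33914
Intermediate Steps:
b = -1/49566 ≈ -2.0175e-5
J = 49566/14275007 (J = 1/(288 - 1/49566) = 1/(14275007/49566) = 49566/14275007 ≈ 0.0034722)
(-242715 + 167886)/((-115996 - 1*(-146437)) + (J - 1*251085)) = (-242715 + 167886)/((-115996 - 1*(-146437)) + (49566/14275007 - 1*251085)) = -74829/((-115996 + 146437) + (49566/14275007 - 251085)) = -74829/(30441 - 3584240083029/14275007) = -74829/(-3149694594942/14275007) = -74829*(-14275007/3149694594942) = 356061499601/1049898198314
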